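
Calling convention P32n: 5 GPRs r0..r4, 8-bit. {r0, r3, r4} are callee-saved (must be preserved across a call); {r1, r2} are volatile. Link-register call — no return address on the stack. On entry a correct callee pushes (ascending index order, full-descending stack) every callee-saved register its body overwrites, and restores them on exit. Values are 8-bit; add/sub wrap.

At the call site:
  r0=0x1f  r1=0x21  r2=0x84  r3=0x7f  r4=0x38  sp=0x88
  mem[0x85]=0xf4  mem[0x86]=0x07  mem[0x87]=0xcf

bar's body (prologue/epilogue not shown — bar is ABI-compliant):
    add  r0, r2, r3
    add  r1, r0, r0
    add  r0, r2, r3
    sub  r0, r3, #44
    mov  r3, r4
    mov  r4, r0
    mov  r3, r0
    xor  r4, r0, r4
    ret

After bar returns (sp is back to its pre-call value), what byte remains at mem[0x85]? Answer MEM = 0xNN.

MEM = 0x38

prologue: push r0 → mem[0x87]=0x1f, sp=0x87
prologue: push r3 → mem[0x86]=0x7f, sp=0x86
prologue: push r4 → mem[0x85]=0x38, sp=0x85
body[0] add  r0, r2, r3 → r0=0x03
body[1] add  r1, r0, r0 → r1=0x06
body[2] add  r0, r2, r3 → r0=0x03
body[3] sub  r0, r3, #44 → r0=0x53
body[4] mov  r3, r4 → r3=0x38
body[5] mov  r4, r0 → r4=0x53
body[6] mov  r3, r0 → r3=0x53
body[7] xor  r4, r0, r4 → r4=0x00
epilogue: pop r4=0x38, sp=0x86
epilogue: pop r3=0x7f, sp=0x87
epilogue: pop r0=0x1f, sp=0x88
prologue pushed ['r0', 'r3', 'r4'] at ['0x87', '0x86', '0x85']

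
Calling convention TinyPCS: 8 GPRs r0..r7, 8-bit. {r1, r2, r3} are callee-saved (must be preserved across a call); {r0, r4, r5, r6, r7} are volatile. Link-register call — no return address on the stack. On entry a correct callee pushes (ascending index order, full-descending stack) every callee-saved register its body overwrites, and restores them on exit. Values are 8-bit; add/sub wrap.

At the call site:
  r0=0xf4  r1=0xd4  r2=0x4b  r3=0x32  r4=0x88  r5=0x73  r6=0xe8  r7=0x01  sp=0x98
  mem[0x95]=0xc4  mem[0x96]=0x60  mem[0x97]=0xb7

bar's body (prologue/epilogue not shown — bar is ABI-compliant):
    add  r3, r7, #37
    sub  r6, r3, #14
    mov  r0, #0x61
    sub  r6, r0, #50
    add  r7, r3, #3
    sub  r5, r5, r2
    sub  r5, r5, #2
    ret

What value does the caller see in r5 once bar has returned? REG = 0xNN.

REG = 0x26

prologue: push r3 -> mem[0x97]=0x32, sp=0x97
body[0] add  r3, r7, #37 -> r3=0x26
body[1] sub  r6, r3, #14 -> r6=0x18
body[2] mov  r0, #0x61 -> r0=0x61
body[3] sub  r6, r0, #50 -> r6=0x2f
body[4] add  r7, r3, #3 -> r7=0x29
body[5] sub  r5, r5, r2 -> r5=0x28
body[6] sub  r5, r5, #2 -> r5=0x26
epilogue: pop r3=0x32, sp=0x98
r5 is caller-saved -> body value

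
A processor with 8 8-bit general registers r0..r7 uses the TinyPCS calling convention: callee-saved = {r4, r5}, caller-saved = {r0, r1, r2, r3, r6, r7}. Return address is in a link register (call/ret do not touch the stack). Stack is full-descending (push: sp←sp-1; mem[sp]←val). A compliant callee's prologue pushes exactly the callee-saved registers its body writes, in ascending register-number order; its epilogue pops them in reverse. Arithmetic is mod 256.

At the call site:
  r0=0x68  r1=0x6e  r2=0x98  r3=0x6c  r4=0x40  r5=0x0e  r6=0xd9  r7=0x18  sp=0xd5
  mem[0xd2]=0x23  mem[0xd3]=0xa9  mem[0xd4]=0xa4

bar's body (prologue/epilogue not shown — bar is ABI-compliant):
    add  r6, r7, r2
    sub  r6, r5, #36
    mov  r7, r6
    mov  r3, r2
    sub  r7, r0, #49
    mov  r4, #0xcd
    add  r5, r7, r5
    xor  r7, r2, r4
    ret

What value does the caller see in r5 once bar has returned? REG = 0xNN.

prologue: push r4 → mem[0xd4]=0x40, sp=0xd4
prologue: push r5 → mem[0xd3]=0x0e, sp=0xd3
body[0] add  r6, r7, r2 → r6=0xb0
body[1] sub  r6, r5, #36 → r6=0xea
body[2] mov  r7, r6 → r7=0xea
body[3] mov  r3, r2 → r3=0x98
body[4] sub  r7, r0, #49 → r7=0x37
body[5] mov  r4, #0xcd → r4=0xcd
body[6] add  r5, r7, r5 → r5=0x45
body[7] xor  r7, r2, r4 → r7=0x55
epilogue: pop r5=0x0e, sp=0xd4
epilogue: pop r4=0x40, sp=0xd5
r5 is callee-saved → restored

REG = 0x0e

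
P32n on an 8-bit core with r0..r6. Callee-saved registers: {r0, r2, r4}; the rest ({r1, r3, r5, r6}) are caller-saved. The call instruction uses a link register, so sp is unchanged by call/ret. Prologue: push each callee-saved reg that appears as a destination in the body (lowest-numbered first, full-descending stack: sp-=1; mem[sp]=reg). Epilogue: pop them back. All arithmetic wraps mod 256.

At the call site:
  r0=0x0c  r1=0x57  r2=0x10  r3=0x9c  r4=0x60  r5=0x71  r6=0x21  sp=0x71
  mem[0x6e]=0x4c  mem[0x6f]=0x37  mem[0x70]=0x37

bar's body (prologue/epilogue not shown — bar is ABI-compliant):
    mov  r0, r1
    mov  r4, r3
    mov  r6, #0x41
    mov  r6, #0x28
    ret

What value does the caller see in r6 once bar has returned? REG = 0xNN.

prologue: push r0 -> mem[0x70]=0x0c, sp=0x70
prologue: push r4 -> mem[0x6f]=0x60, sp=0x6f
body[0] mov  r0, r1 -> r0=0x57
body[1] mov  r4, r3 -> r4=0x9c
body[2] mov  r6, #0x41 -> r6=0x41
body[3] mov  r6, #0x28 -> r6=0x28
epilogue: pop r4=0x60, sp=0x70
epilogue: pop r0=0x0c, sp=0x71
r6 is caller-saved -> body value

REG = 0x28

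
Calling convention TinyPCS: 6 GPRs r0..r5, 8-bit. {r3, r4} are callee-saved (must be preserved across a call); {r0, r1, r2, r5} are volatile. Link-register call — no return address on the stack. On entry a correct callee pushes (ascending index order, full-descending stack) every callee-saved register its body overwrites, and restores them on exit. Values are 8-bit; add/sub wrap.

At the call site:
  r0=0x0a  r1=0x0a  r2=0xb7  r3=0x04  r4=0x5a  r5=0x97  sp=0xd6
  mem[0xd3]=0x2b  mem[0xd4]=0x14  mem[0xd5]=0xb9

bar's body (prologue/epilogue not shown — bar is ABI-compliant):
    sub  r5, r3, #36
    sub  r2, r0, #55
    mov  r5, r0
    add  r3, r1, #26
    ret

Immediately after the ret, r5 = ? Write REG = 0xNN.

REG = 0x0a

prologue: push r3 → mem[0xd5]=0x04, sp=0xd5
body[0] sub  r5, r3, #36 → r5=0xe0
body[1] sub  r2, r0, #55 → r2=0xd3
body[2] mov  r5, r0 → r5=0x0a
body[3] add  r3, r1, #26 → r3=0x24
epilogue: pop r3=0x04, sp=0xd6
r5 is caller-saved → body value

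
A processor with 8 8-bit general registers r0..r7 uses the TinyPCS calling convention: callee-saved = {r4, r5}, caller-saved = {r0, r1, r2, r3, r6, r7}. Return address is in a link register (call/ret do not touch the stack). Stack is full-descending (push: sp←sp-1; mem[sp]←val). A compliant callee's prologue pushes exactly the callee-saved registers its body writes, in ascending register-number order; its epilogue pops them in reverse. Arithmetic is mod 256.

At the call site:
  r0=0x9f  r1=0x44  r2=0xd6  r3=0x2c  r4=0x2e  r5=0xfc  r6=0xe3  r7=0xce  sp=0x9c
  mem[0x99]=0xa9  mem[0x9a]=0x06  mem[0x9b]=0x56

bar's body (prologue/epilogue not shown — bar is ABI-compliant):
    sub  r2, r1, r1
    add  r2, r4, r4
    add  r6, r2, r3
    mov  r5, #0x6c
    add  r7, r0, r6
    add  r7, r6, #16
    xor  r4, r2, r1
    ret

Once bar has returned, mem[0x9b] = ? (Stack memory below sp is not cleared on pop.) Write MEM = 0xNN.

MEM = 0x2e

prologue: push r4 -> mem[0x9b]=0x2e, sp=0x9b
prologue: push r5 -> mem[0x9a]=0xfc, sp=0x9a
body[0] sub  r2, r1, r1 -> r2=0x00
body[1] add  r2, r4, r4 -> r2=0x5c
body[2] add  r6, r2, r3 -> r6=0x88
body[3] mov  r5, #0x6c -> r5=0x6c
body[4] add  r7, r0, r6 -> r7=0x27
body[5] add  r7, r6, #16 -> r7=0x98
body[6] xor  r4, r2, r1 -> r4=0x18
epilogue: pop r5=0xfc, sp=0x9b
epilogue: pop r4=0x2e, sp=0x9c
prologue pushed ['r4', 'r5'] at ['0x9b', '0x9a']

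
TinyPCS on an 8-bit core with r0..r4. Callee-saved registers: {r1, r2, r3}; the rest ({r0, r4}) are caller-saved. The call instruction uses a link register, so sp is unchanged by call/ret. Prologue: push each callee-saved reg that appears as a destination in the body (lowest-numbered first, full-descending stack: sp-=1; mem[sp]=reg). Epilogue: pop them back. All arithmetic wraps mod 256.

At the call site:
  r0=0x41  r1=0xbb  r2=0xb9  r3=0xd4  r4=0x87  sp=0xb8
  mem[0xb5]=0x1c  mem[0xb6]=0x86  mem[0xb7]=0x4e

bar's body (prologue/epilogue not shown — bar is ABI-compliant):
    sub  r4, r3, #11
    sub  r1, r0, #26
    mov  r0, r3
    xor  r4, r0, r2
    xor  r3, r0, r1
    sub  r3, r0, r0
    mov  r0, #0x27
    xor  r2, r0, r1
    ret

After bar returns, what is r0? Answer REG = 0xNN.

REG = 0x27

prologue: push r1 → mem[0xb7]=0xbb, sp=0xb7
prologue: push r2 → mem[0xb6]=0xb9, sp=0xb6
prologue: push r3 → mem[0xb5]=0xd4, sp=0xb5
body[0] sub  r4, r3, #11 → r4=0xc9
body[1] sub  r1, r0, #26 → r1=0x27
body[2] mov  r0, r3 → r0=0xd4
body[3] xor  r4, r0, r2 → r4=0x6d
body[4] xor  r3, r0, r1 → r3=0xf3
body[5] sub  r3, r0, r0 → r3=0x00
body[6] mov  r0, #0x27 → r0=0x27
body[7] xor  r2, r0, r1 → r2=0x00
epilogue: pop r3=0xd4, sp=0xb6
epilogue: pop r2=0xb9, sp=0xb7
epilogue: pop r1=0xbb, sp=0xb8
r0 is caller-saved → body value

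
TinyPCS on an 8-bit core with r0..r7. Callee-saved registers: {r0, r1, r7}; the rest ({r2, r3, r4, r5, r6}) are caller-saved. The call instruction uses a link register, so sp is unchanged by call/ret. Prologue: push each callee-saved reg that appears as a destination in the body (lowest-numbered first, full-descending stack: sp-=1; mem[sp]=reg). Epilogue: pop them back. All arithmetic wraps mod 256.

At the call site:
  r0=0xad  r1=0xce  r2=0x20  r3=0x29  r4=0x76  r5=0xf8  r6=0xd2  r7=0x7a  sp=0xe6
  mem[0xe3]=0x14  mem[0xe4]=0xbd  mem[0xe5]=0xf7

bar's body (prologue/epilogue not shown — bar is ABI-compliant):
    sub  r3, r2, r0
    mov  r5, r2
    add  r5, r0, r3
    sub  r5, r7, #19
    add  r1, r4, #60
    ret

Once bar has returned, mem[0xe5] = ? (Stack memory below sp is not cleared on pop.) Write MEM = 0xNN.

prologue: push r1 → mem[0xe5]=0xce, sp=0xe5
body[0] sub  r3, r2, r0 → r3=0x73
body[1] mov  r5, r2 → r5=0x20
body[2] add  r5, r0, r3 → r5=0x20
body[3] sub  r5, r7, #19 → r5=0x67
body[4] add  r1, r4, #60 → r1=0xb2
epilogue: pop r1=0xce, sp=0xe6
prologue pushed ['r1'] at ['0xe5']

MEM = 0xce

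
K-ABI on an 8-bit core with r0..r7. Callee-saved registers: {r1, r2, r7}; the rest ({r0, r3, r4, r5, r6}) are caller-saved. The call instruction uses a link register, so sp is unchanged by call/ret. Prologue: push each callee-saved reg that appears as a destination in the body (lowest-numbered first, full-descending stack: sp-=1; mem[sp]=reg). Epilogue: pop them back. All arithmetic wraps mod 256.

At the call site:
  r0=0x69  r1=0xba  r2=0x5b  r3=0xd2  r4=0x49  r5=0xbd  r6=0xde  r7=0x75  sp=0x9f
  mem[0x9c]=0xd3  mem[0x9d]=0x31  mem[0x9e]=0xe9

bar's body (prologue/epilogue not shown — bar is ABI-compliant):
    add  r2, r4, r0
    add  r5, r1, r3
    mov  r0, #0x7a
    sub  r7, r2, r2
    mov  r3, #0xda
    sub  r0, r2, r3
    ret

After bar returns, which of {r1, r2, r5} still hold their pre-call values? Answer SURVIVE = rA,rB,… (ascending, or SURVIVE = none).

SURVIVE = r1,r2

prologue: push r2 → mem[0x9e]=0x5b, sp=0x9e
prologue: push r7 → mem[0x9d]=0x75, sp=0x9d
body[0] add  r2, r4, r0 → r2=0xb2
body[1] add  r5, r1, r3 → r5=0x8c
body[2] mov  r0, #0x7a → r0=0x7a
body[3] sub  r7, r2, r2 → r7=0x00
body[4] mov  r3, #0xda → r3=0xda
body[5] sub  r0, r2, r3 → r0=0xd8
epilogue: pop r7=0x75, sp=0x9e
epilogue: pop r2=0x5b, sp=0x9f
r1: callee-saved, written=False
r2: callee-saved, written=True
r5: caller-saved, written=True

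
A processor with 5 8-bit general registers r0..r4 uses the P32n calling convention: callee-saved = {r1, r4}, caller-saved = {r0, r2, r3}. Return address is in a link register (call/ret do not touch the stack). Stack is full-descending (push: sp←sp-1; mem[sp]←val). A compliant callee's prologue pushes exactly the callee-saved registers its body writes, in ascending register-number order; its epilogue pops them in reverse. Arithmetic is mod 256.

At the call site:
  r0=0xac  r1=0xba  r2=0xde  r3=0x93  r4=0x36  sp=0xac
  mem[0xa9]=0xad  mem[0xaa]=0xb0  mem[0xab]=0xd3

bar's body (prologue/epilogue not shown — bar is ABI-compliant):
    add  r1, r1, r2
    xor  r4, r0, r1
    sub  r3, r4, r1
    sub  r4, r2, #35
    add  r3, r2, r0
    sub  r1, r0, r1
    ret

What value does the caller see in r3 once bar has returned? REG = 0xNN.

REG = 0x8a

prologue: push r1 -> mem[0xab]=0xba, sp=0xab
prologue: push r4 -> mem[0xaa]=0x36, sp=0xaa
body[0] add  r1, r1, r2 -> r1=0x98
body[1] xor  r4, r0, r1 -> r4=0x34
body[2] sub  r3, r4, r1 -> r3=0x9c
body[3] sub  r4, r2, #35 -> r4=0xbb
body[4] add  r3, r2, r0 -> r3=0x8a
body[5] sub  r1, r0, r1 -> r1=0x14
epilogue: pop r4=0x36, sp=0xab
epilogue: pop r1=0xba, sp=0xac
r3 is caller-saved -> body value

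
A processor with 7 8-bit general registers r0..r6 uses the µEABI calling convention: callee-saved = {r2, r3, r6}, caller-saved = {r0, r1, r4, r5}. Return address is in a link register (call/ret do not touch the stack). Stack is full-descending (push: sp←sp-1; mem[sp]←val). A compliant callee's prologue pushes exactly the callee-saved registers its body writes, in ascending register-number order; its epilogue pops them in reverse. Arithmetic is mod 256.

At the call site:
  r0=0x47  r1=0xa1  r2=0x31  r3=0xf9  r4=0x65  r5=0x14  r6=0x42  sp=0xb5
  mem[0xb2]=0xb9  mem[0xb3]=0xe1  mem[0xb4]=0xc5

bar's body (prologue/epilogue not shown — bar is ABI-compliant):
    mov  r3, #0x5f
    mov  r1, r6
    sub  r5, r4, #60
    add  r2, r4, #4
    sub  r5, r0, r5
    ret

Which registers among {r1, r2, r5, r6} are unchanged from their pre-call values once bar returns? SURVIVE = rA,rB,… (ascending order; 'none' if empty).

SURVIVE = r2,r6

prologue: push r2 → mem[0xb4]=0x31, sp=0xb4
prologue: push r3 → mem[0xb3]=0xf9, sp=0xb3
body[0] mov  r3, #0x5f → r3=0x5f
body[1] mov  r1, r6 → r1=0x42
body[2] sub  r5, r4, #60 → r5=0x29
body[3] add  r2, r4, #4 → r2=0x69
body[4] sub  r5, r0, r5 → r5=0x1e
epilogue: pop r3=0xf9, sp=0xb4
epilogue: pop r2=0x31, sp=0xb5
r1: caller-saved, written=True
r2: callee-saved, written=True
r5: caller-saved, written=True
r6: callee-saved, written=False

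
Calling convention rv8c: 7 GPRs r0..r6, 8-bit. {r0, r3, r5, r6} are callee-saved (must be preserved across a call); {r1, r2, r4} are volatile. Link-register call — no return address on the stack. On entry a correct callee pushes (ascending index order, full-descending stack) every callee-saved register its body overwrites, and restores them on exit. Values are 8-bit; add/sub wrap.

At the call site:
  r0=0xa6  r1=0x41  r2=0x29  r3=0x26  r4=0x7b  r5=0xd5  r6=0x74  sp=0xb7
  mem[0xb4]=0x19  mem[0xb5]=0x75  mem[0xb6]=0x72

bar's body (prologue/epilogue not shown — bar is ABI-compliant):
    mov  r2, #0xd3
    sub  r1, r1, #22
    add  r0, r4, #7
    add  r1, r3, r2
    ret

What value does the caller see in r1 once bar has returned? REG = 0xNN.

REG = 0xf9

prologue: push r0 → mem[0xb6]=0xa6, sp=0xb6
body[0] mov  r2, #0xd3 → r2=0xd3
body[1] sub  r1, r1, #22 → r1=0x2b
body[2] add  r0, r4, #7 → r0=0x82
body[3] add  r1, r3, r2 → r1=0xf9
epilogue: pop r0=0xa6, sp=0xb7
r1 is caller-saved → body value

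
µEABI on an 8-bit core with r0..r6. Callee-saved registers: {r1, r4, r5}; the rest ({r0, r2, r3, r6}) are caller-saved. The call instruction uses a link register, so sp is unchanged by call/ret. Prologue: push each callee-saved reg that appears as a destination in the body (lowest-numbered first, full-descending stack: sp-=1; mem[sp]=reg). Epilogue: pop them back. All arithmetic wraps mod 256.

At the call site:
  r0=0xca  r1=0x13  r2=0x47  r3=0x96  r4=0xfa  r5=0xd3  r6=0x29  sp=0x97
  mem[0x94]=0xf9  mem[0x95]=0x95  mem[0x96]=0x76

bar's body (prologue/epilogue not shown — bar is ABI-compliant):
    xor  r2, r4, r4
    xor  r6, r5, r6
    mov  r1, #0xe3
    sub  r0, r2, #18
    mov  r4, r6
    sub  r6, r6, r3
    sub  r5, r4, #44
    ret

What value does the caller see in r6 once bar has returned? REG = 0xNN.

prologue: push r1 -> mem[0x96]=0x13, sp=0x96
prologue: push r4 -> mem[0x95]=0xfa, sp=0x95
prologue: push r5 -> mem[0x94]=0xd3, sp=0x94
body[0] xor  r2, r4, r4 -> r2=0x00
body[1] xor  r6, r5, r6 -> r6=0xfa
body[2] mov  r1, #0xe3 -> r1=0xe3
body[3] sub  r0, r2, #18 -> r0=0xee
body[4] mov  r4, r6 -> r4=0xfa
body[5] sub  r6, r6, r3 -> r6=0x64
body[6] sub  r5, r4, #44 -> r5=0xce
epilogue: pop r5=0xd3, sp=0x95
epilogue: pop r4=0xfa, sp=0x96
epilogue: pop r1=0x13, sp=0x97
r6 is caller-saved -> body value

REG = 0x64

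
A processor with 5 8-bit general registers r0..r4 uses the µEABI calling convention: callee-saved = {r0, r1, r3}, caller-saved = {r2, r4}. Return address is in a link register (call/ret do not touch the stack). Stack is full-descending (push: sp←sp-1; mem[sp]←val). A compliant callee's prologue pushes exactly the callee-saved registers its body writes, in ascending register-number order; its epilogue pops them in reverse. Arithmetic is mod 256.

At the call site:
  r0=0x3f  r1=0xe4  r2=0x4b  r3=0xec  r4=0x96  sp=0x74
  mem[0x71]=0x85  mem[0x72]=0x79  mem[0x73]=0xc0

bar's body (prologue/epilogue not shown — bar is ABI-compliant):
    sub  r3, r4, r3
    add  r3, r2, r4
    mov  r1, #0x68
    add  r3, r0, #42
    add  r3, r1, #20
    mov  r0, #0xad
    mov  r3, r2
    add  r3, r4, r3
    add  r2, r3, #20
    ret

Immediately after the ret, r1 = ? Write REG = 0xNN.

prologue: push r0 → mem[0x73]=0x3f, sp=0x73
prologue: push r1 → mem[0x72]=0xe4, sp=0x72
prologue: push r3 → mem[0x71]=0xec, sp=0x71
body[0] sub  r3, r4, r3 → r3=0xaa
body[1] add  r3, r2, r4 → r3=0xe1
body[2] mov  r1, #0x68 → r1=0x68
body[3] add  r3, r0, #42 → r3=0x69
body[4] add  r3, r1, #20 → r3=0x7c
body[5] mov  r0, #0xad → r0=0xad
body[6] mov  r3, r2 → r3=0x4b
body[7] add  r3, r4, r3 → r3=0xe1
body[8] add  r2, r3, #20 → r2=0xf5
epilogue: pop r3=0xec, sp=0x72
epilogue: pop r1=0xe4, sp=0x73
epilogue: pop r0=0x3f, sp=0x74
r1 is callee-saved → restored

REG = 0xe4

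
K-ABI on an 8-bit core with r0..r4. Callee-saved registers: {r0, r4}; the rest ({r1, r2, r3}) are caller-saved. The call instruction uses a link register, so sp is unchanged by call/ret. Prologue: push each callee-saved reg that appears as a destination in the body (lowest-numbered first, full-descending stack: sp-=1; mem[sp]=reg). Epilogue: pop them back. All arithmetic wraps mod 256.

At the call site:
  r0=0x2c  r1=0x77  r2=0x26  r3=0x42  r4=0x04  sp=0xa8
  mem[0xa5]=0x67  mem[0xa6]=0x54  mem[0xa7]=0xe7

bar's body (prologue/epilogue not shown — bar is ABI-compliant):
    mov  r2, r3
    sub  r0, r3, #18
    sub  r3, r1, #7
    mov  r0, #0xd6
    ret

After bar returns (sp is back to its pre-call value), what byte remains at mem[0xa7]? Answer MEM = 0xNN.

prologue: push r0 -> mem[0xa7]=0x2c, sp=0xa7
body[0] mov  r2, r3 -> r2=0x42
body[1] sub  r0, r3, #18 -> r0=0x30
body[2] sub  r3, r1, #7 -> r3=0x70
body[3] mov  r0, #0xd6 -> r0=0xd6
epilogue: pop r0=0x2c, sp=0xa8
prologue pushed ['r0'] at ['0xa7']

MEM = 0x2c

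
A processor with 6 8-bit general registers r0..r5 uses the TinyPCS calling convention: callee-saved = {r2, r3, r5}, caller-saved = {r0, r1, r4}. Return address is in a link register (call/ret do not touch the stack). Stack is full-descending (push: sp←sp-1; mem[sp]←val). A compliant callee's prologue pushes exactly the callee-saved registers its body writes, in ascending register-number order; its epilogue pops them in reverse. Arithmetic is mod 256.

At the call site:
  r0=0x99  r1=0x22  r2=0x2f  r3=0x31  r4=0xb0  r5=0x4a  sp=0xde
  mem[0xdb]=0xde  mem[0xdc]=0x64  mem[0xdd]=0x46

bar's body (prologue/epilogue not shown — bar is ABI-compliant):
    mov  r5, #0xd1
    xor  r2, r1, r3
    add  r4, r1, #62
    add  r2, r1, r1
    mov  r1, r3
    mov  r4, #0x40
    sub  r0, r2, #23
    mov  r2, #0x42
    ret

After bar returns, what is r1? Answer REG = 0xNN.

prologue: push r2 → mem[0xdd]=0x2f, sp=0xdd
prologue: push r5 → mem[0xdc]=0x4a, sp=0xdc
body[0] mov  r5, #0xd1 → r5=0xd1
body[1] xor  r2, r1, r3 → r2=0x13
body[2] add  r4, r1, #62 → r4=0x60
body[3] add  r2, r1, r1 → r2=0x44
body[4] mov  r1, r3 → r1=0x31
body[5] mov  r4, #0x40 → r4=0x40
body[6] sub  r0, r2, #23 → r0=0x2d
body[7] mov  r2, #0x42 → r2=0x42
epilogue: pop r5=0x4a, sp=0xdd
epilogue: pop r2=0x2f, sp=0xde
r1 is caller-saved → body value

REG = 0x31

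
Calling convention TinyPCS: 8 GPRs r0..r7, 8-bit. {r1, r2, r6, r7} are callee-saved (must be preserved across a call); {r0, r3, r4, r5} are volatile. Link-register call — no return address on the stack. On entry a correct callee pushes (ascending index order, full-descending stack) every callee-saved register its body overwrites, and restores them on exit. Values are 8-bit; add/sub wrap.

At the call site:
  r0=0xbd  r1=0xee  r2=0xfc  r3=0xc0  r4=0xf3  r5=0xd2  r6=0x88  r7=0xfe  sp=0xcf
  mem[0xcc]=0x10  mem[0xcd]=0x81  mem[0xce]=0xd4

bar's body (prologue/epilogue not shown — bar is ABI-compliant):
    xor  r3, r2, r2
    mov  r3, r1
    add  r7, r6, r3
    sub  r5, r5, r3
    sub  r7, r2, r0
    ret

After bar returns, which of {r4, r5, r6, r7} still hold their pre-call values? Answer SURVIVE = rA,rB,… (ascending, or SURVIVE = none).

prologue: push r7 → mem[0xce]=0xfe, sp=0xce
body[0] xor  r3, r2, r2 → r3=0x00
body[1] mov  r3, r1 → r3=0xee
body[2] add  r7, r6, r3 → r7=0x76
body[3] sub  r5, r5, r3 → r5=0xe4
body[4] sub  r7, r2, r0 → r7=0x3f
epilogue: pop r7=0xfe, sp=0xcf
r4: caller-saved, written=False
r5: caller-saved, written=True
r6: callee-saved, written=False
r7: callee-saved, written=True

SURVIVE = r4,r6,r7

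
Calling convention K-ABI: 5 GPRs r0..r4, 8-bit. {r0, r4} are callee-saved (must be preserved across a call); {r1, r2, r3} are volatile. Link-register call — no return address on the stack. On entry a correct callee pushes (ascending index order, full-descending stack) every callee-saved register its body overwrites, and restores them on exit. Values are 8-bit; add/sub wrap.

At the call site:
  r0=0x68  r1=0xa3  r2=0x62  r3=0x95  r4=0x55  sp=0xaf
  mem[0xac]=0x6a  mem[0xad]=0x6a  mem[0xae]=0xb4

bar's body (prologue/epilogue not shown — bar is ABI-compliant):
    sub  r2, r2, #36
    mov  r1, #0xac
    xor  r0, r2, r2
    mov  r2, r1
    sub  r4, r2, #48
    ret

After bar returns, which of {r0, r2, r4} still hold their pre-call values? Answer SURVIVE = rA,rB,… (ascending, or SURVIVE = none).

prologue: push r0 → mem[0xae]=0x68, sp=0xae
prologue: push r4 → mem[0xad]=0x55, sp=0xad
body[0] sub  r2, r2, #36 → r2=0x3e
body[1] mov  r1, #0xac → r1=0xac
body[2] xor  r0, r2, r2 → r0=0x00
body[3] mov  r2, r1 → r2=0xac
body[4] sub  r4, r2, #48 → r4=0x7c
epilogue: pop r4=0x55, sp=0xae
epilogue: pop r0=0x68, sp=0xaf
r0: callee-saved, written=True
r2: caller-saved, written=True
r4: callee-saved, written=True

SURVIVE = r0,r4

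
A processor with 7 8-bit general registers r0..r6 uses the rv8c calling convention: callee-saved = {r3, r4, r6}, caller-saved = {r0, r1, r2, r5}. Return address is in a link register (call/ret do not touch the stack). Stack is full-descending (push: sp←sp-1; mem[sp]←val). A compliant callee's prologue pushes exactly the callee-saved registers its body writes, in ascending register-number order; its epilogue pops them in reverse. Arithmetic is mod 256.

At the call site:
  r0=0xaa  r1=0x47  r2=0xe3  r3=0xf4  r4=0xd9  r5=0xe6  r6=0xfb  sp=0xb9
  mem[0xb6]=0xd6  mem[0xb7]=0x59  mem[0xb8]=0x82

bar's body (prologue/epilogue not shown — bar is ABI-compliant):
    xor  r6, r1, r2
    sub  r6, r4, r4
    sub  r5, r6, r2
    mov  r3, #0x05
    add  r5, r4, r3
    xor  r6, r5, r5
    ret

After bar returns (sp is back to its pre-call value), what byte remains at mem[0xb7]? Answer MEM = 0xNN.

MEM = 0xfb

prologue: push r3 → mem[0xb8]=0xf4, sp=0xb8
prologue: push r6 → mem[0xb7]=0xfb, sp=0xb7
body[0] xor  r6, r1, r2 → r6=0xa4
body[1] sub  r6, r4, r4 → r6=0x00
body[2] sub  r5, r6, r2 → r5=0x1d
body[3] mov  r3, #0x05 → r3=0x05
body[4] add  r5, r4, r3 → r5=0xde
body[5] xor  r6, r5, r5 → r6=0x00
epilogue: pop r6=0xfb, sp=0xb8
epilogue: pop r3=0xf4, sp=0xb9
prologue pushed ['r3', 'r6'] at ['0xb8', '0xb7']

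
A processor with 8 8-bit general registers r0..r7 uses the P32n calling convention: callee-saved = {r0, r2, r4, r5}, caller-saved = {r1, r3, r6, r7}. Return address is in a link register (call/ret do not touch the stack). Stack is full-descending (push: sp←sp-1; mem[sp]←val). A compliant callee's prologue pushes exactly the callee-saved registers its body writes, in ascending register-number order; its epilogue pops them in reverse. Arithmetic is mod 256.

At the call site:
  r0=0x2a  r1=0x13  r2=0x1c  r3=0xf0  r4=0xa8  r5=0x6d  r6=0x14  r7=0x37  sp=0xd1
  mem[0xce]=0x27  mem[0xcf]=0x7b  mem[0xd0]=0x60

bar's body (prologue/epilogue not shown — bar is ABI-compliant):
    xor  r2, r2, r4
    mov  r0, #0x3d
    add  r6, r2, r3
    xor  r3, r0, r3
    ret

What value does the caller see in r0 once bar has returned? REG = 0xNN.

prologue: push r0 -> mem[0xd0]=0x2a, sp=0xd0
prologue: push r2 -> mem[0xcf]=0x1c, sp=0xcf
body[0] xor  r2, r2, r4 -> r2=0xb4
body[1] mov  r0, #0x3d -> r0=0x3d
body[2] add  r6, r2, r3 -> r6=0xa4
body[3] xor  r3, r0, r3 -> r3=0xcd
epilogue: pop r2=0x1c, sp=0xd0
epilogue: pop r0=0x2a, sp=0xd1
r0 is callee-saved -> restored

REG = 0x2a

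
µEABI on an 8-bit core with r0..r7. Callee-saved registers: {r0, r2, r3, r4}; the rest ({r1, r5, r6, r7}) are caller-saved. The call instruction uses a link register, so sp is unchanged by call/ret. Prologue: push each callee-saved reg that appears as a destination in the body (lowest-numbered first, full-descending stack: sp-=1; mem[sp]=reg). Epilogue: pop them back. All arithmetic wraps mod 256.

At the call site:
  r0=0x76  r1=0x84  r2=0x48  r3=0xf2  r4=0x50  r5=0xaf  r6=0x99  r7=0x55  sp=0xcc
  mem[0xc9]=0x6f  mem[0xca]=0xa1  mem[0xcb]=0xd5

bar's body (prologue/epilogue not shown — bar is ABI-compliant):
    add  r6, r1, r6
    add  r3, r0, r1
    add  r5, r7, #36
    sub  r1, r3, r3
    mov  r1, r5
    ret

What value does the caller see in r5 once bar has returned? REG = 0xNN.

REG = 0x79

prologue: push r3 → mem[0xcb]=0xf2, sp=0xcb
body[0] add  r6, r1, r6 → r6=0x1d
body[1] add  r3, r0, r1 → r3=0xfa
body[2] add  r5, r7, #36 → r5=0x79
body[3] sub  r1, r3, r3 → r1=0x00
body[4] mov  r1, r5 → r1=0x79
epilogue: pop r3=0xf2, sp=0xcc
r5 is caller-saved → body value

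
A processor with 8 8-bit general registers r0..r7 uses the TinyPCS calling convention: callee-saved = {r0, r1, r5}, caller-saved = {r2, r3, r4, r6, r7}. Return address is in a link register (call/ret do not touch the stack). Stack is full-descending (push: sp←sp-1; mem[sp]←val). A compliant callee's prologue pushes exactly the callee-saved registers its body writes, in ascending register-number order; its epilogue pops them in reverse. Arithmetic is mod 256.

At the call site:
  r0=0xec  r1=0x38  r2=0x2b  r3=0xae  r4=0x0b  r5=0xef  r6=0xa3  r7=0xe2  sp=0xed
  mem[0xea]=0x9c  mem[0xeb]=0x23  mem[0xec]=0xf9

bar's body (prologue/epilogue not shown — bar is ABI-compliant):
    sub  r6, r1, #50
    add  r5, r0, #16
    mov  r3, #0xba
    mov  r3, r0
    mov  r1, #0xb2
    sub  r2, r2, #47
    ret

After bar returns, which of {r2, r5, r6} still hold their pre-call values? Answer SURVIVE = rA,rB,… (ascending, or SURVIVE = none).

SURVIVE = r5

prologue: push r1 → mem[0xec]=0x38, sp=0xec
prologue: push r5 → mem[0xeb]=0xef, sp=0xeb
body[0] sub  r6, r1, #50 → r6=0x06
body[1] add  r5, r0, #16 → r5=0xfc
body[2] mov  r3, #0xba → r3=0xba
body[3] mov  r3, r0 → r3=0xec
body[4] mov  r1, #0xb2 → r1=0xb2
body[5] sub  r2, r2, #47 → r2=0xfc
epilogue: pop r5=0xef, sp=0xec
epilogue: pop r1=0x38, sp=0xed
r2: caller-saved, written=True
r5: callee-saved, written=True
r6: caller-saved, written=True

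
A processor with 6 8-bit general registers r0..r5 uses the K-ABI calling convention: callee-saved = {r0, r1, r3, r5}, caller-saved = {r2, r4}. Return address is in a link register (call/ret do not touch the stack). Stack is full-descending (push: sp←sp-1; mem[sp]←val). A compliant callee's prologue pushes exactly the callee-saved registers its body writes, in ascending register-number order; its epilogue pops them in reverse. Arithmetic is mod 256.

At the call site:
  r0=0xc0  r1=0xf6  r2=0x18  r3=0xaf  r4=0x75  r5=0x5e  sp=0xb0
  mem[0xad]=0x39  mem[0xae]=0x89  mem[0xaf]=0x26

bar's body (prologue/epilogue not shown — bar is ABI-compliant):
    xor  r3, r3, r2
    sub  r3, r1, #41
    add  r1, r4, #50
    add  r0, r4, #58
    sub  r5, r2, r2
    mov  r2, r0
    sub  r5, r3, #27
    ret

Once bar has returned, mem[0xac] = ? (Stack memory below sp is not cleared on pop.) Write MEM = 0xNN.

MEM = 0x5e

prologue: push r0 -> mem[0xaf]=0xc0, sp=0xaf
prologue: push r1 -> mem[0xae]=0xf6, sp=0xae
prologue: push r3 -> mem[0xad]=0xaf, sp=0xad
prologue: push r5 -> mem[0xac]=0x5e, sp=0xac
body[0] xor  r3, r3, r2 -> r3=0xb7
body[1] sub  r3, r1, #41 -> r3=0xcd
body[2] add  r1, r4, #50 -> r1=0xa7
body[3] add  r0, r4, #58 -> r0=0xaf
body[4] sub  r5, r2, r2 -> r5=0x00
body[5] mov  r2, r0 -> r2=0xaf
body[6] sub  r5, r3, #27 -> r5=0xb2
epilogue: pop r5=0x5e, sp=0xad
epilogue: pop r3=0xaf, sp=0xae
epilogue: pop r1=0xf6, sp=0xaf
epilogue: pop r0=0xc0, sp=0xb0
prologue pushed ['r0', 'r1', 'r3', 'r5'] at ['0xaf', '0xae', '0xad', '0xac']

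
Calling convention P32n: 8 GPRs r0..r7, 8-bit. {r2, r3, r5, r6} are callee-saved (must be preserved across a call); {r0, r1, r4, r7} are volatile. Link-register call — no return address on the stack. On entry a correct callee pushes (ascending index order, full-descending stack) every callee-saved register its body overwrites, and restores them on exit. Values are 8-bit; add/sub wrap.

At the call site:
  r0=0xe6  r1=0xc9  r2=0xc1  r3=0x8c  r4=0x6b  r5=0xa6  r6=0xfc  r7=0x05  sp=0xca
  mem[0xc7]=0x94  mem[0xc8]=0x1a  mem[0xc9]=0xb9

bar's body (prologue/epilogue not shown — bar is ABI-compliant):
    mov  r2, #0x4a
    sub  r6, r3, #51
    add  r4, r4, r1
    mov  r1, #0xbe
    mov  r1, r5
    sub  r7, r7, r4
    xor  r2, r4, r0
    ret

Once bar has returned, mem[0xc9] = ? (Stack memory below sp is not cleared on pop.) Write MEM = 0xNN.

prologue: push r2 → mem[0xc9]=0xc1, sp=0xc9
prologue: push r6 → mem[0xc8]=0xfc, sp=0xc8
body[0] mov  r2, #0x4a → r2=0x4a
body[1] sub  r6, r3, #51 → r6=0x59
body[2] add  r4, r4, r1 → r4=0x34
body[3] mov  r1, #0xbe → r1=0xbe
body[4] mov  r1, r5 → r1=0xa6
body[5] sub  r7, r7, r4 → r7=0xd1
body[6] xor  r2, r4, r0 → r2=0xd2
epilogue: pop r6=0xfc, sp=0xc9
epilogue: pop r2=0xc1, sp=0xca
prologue pushed ['r2', 'r6'] at ['0xc9', '0xc8']

MEM = 0xc1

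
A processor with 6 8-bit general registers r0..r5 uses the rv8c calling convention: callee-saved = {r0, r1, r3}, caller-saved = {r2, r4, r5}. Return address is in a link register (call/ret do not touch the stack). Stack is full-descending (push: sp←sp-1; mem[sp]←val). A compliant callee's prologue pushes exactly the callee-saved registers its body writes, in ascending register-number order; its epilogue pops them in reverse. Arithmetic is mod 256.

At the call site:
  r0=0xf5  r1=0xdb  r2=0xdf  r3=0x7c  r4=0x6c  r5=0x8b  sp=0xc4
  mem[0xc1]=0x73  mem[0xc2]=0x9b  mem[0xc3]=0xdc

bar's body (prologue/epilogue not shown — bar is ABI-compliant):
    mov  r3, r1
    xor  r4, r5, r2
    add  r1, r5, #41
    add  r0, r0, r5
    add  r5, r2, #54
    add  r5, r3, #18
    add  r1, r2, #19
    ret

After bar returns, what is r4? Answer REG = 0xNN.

REG = 0x54

prologue: push r0 -> mem[0xc3]=0xf5, sp=0xc3
prologue: push r1 -> mem[0xc2]=0xdb, sp=0xc2
prologue: push r3 -> mem[0xc1]=0x7c, sp=0xc1
body[0] mov  r3, r1 -> r3=0xdb
body[1] xor  r4, r5, r2 -> r4=0x54
body[2] add  r1, r5, #41 -> r1=0xb4
body[3] add  r0, r0, r5 -> r0=0x80
body[4] add  r5, r2, #54 -> r5=0x15
body[5] add  r5, r3, #18 -> r5=0xed
body[6] add  r1, r2, #19 -> r1=0xf2
epilogue: pop r3=0x7c, sp=0xc2
epilogue: pop r1=0xdb, sp=0xc3
epilogue: pop r0=0xf5, sp=0xc4
r4 is caller-saved -> body value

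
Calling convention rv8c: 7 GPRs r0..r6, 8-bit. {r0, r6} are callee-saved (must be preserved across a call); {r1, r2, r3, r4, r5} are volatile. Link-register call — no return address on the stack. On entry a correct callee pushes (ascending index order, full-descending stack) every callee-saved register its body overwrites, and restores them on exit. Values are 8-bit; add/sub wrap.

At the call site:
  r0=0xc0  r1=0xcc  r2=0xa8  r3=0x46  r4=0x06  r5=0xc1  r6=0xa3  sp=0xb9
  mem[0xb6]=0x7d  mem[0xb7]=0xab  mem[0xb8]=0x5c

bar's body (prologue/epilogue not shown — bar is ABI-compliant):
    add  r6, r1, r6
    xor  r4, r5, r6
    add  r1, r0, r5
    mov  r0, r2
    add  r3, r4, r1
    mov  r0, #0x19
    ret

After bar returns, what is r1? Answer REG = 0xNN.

prologue: push r0 → mem[0xb8]=0xc0, sp=0xb8
prologue: push r6 → mem[0xb7]=0xa3, sp=0xb7
body[0] add  r6, r1, r6 → r6=0x6f
body[1] xor  r4, r5, r6 → r4=0xae
body[2] add  r1, r0, r5 → r1=0x81
body[3] mov  r0, r2 → r0=0xa8
body[4] add  r3, r4, r1 → r3=0x2f
body[5] mov  r0, #0x19 → r0=0x19
epilogue: pop r6=0xa3, sp=0xb8
epilogue: pop r0=0xc0, sp=0xb9
r1 is caller-saved → body value

REG = 0x81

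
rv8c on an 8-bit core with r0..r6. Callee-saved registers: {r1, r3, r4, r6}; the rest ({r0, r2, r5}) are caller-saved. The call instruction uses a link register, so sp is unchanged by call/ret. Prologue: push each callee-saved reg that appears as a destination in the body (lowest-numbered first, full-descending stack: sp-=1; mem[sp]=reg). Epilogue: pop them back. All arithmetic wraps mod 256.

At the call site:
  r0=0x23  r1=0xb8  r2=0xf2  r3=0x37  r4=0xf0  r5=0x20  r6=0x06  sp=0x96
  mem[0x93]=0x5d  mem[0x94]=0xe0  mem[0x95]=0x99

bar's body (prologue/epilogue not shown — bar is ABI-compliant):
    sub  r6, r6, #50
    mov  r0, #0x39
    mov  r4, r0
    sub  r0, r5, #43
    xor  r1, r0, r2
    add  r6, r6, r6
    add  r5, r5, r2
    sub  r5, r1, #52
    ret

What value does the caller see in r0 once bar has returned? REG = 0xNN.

REG = 0xf5

prologue: push r1 -> mem[0x95]=0xb8, sp=0x95
prologue: push r4 -> mem[0x94]=0xf0, sp=0x94
prologue: push r6 -> mem[0x93]=0x06, sp=0x93
body[0] sub  r6, r6, #50 -> r6=0xd4
body[1] mov  r0, #0x39 -> r0=0x39
body[2] mov  r4, r0 -> r4=0x39
body[3] sub  r0, r5, #43 -> r0=0xf5
body[4] xor  r1, r0, r2 -> r1=0x07
body[5] add  r6, r6, r6 -> r6=0xa8
body[6] add  r5, r5, r2 -> r5=0x12
body[7] sub  r5, r1, #52 -> r5=0xd3
epilogue: pop r6=0x06, sp=0x94
epilogue: pop r4=0xf0, sp=0x95
epilogue: pop r1=0xb8, sp=0x96
r0 is caller-saved -> body value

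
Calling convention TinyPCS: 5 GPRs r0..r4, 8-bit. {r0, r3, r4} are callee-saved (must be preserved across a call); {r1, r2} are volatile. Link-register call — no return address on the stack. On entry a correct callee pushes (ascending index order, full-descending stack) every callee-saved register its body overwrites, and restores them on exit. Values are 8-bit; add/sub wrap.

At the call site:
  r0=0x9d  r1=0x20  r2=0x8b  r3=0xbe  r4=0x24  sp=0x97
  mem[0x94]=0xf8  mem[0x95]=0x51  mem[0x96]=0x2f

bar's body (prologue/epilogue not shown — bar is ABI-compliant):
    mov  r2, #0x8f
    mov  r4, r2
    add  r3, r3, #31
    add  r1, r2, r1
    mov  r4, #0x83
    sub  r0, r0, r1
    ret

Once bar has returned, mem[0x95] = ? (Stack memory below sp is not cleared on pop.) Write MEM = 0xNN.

prologue: push r0 → mem[0x96]=0x9d, sp=0x96
prologue: push r3 → mem[0x95]=0xbe, sp=0x95
prologue: push r4 → mem[0x94]=0x24, sp=0x94
body[0] mov  r2, #0x8f → r2=0x8f
body[1] mov  r4, r2 → r4=0x8f
body[2] add  r3, r3, #31 → r3=0xdd
body[3] add  r1, r2, r1 → r1=0xaf
body[4] mov  r4, #0x83 → r4=0x83
body[5] sub  r0, r0, r1 → r0=0xee
epilogue: pop r4=0x24, sp=0x95
epilogue: pop r3=0xbe, sp=0x96
epilogue: pop r0=0x9d, sp=0x97
prologue pushed ['r0', 'r3', 'r4'] at ['0x96', '0x95', '0x94']

MEM = 0xbe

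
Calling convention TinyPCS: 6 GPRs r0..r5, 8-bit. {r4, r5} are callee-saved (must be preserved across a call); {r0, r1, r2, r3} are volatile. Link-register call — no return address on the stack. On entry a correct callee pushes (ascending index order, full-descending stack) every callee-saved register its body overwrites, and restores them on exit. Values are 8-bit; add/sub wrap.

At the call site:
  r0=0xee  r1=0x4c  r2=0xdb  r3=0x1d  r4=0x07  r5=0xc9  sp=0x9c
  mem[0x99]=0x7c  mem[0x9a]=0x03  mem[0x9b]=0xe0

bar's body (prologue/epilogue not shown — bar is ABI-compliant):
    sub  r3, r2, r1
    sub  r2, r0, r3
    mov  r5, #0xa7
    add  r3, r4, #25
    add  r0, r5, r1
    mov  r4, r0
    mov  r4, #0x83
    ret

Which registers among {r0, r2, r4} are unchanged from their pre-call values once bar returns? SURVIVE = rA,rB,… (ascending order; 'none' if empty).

SURVIVE = r4

prologue: push r4 -> mem[0x9b]=0x07, sp=0x9b
prologue: push r5 -> mem[0x9a]=0xc9, sp=0x9a
body[0] sub  r3, r2, r1 -> r3=0x8f
body[1] sub  r2, r0, r3 -> r2=0x5f
body[2] mov  r5, #0xa7 -> r5=0xa7
body[3] add  r3, r4, #25 -> r3=0x20
body[4] add  r0, r5, r1 -> r0=0xf3
body[5] mov  r4, r0 -> r4=0xf3
body[6] mov  r4, #0x83 -> r4=0x83
epilogue: pop r5=0xc9, sp=0x9b
epilogue: pop r4=0x07, sp=0x9c
r0: caller-saved, written=True
r2: caller-saved, written=True
r4: callee-saved, written=True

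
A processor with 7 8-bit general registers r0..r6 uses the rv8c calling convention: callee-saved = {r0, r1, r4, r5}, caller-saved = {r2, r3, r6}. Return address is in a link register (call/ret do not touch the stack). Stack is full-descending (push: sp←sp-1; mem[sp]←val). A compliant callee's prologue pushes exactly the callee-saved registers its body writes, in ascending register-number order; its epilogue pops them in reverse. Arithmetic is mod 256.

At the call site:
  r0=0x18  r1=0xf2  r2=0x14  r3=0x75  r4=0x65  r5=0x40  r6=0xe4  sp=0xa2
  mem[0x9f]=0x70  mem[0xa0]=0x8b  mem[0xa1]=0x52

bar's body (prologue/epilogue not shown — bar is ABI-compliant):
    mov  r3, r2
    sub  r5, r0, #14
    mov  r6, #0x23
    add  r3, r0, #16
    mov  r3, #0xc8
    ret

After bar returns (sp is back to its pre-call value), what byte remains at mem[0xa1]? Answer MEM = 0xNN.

prologue: push r5 -> mem[0xa1]=0x40, sp=0xa1
body[0] mov  r3, r2 -> r3=0x14
body[1] sub  r5, r0, #14 -> r5=0x0a
body[2] mov  r6, #0x23 -> r6=0x23
body[3] add  r3, r0, #16 -> r3=0x28
body[4] mov  r3, #0xc8 -> r3=0xc8
epilogue: pop r5=0x40, sp=0xa2
prologue pushed ['r5'] at ['0xa1']

MEM = 0x40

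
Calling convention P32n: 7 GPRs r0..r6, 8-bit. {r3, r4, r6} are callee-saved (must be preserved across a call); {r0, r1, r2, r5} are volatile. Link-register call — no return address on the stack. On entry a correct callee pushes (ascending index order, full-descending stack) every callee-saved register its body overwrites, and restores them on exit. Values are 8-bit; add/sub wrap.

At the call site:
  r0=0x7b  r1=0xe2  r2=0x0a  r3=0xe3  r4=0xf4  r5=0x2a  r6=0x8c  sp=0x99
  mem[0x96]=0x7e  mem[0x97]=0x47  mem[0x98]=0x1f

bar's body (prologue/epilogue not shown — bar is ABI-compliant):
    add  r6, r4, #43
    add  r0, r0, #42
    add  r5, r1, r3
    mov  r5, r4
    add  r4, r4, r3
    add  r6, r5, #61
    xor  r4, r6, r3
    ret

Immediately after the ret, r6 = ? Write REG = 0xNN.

REG = 0x8c

prologue: push r4 → mem[0x98]=0xf4, sp=0x98
prologue: push r6 → mem[0x97]=0x8c, sp=0x97
body[0] add  r6, r4, #43 → r6=0x1f
body[1] add  r0, r0, #42 → r0=0xa5
body[2] add  r5, r1, r3 → r5=0xc5
body[3] mov  r5, r4 → r5=0xf4
body[4] add  r4, r4, r3 → r4=0xd7
body[5] add  r6, r5, #61 → r6=0x31
body[6] xor  r4, r6, r3 → r4=0xd2
epilogue: pop r6=0x8c, sp=0x98
epilogue: pop r4=0xf4, sp=0x99
r6 is callee-saved → restored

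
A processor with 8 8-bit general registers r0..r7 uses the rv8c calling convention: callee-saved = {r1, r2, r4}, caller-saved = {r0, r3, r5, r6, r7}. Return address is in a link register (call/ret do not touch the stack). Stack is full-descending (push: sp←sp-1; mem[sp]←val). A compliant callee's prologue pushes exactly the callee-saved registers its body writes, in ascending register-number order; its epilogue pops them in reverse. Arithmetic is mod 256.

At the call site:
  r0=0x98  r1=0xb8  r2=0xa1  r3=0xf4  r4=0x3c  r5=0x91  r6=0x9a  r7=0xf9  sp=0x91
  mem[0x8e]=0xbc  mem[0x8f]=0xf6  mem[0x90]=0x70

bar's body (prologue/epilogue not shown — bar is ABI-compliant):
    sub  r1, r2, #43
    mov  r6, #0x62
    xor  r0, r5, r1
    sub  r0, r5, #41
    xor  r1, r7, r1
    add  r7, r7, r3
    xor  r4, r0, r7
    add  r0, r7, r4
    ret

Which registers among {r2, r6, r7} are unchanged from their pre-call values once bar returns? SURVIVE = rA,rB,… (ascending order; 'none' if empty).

prologue: push r1 -> mem[0x90]=0xb8, sp=0x90
prologue: push r4 -> mem[0x8f]=0x3c, sp=0x8f
body[0] sub  r1, r2, #43 -> r1=0x76
body[1] mov  r6, #0x62 -> r6=0x62
body[2] xor  r0, r5, r1 -> r0=0xe7
body[3] sub  r0, r5, #41 -> r0=0x68
body[4] xor  r1, r7, r1 -> r1=0x8f
body[5] add  r7, r7, r3 -> r7=0xed
body[6] xor  r4, r0, r7 -> r4=0x85
body[7] add  r0, r7, r4 -> r0=0x72
epilogue: pop r4=0x3c, sp=0x90
epilogue: pop r1=0xb8, sp=0x91
r2: callee-saved, written=False
r6: caller-saved, written=True
r7: caller-saved, written=True

SURVIVE = r2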